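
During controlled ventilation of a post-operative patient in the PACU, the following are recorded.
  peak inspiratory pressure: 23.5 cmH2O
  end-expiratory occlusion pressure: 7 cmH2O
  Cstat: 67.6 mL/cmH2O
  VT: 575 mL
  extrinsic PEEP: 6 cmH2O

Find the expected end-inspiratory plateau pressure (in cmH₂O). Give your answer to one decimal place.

15.5

End-expiratory occlusion gives total PEEP = 7 cmH2O (intrinsic PEEP = 7 − 6 = 1). Use total PEEP for the elastic gradient.
Pplat = PEEPtotal + Vt / Cstat = 7 + 575 / 67.6 = 7 + 8.506 = 15.506 cmH2O.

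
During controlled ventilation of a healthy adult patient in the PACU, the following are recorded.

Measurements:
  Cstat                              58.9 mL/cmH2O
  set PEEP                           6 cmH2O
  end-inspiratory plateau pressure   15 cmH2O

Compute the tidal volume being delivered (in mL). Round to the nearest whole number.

530

Vt = Cstat × (Pplat − PEEP) = 58.9 × (15 − 6) = 58.9 × 9.0 = 530.1 mL.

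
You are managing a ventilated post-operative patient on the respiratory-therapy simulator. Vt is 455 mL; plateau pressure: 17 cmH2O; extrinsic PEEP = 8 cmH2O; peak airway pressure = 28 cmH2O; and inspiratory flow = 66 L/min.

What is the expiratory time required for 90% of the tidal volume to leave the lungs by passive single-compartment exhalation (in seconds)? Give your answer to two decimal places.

Flow: 66 L/min ÷ 60 = 1.1 L/s.
R = (PIP − Pplat)/V̇ = (28 − 17) / 1.1 = 11.0/1.1 = 10.0 cmH2O·s/L.
C = Vt/(Pplat − PEEP) = 455.0 / (17 − 8) = 455.0/9.0 = 50.556 mL/cmH2O.
τ = R × C = 10.0 × 0.05056 L/cmH2O = 0.5056 s.
t = −τ·ln(1 − 0.90) = −0.5056·ln(0.1) = 1.164 s.

1.16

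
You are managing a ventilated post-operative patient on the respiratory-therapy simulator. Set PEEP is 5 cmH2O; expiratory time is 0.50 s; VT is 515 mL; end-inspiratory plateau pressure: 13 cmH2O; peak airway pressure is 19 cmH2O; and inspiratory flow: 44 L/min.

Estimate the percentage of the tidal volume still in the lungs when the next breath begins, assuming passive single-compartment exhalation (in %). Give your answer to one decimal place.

Flow: 44 L/min ÷ 60 = 0.7333 L/s.
R = (PIP − Pplat)/V̇ = (19 − 13) / 0.7333 = 6.0/0.7333 = 8.182 cmH2O·s/L.
C = Vt/(Pplat − PEEP) = 515.0 / (13 − 5) = 515.0/8.0 = 64.375 mL/cmH2O.
τ = R × C = 8.182 × 0.06438 L/cmH2O = 0.5268 s.
Fraction remaining at end-expiration = e^(−Te/τ) = e^(−0.50/0.5268) = 0.3871 → 38.71%.

38.7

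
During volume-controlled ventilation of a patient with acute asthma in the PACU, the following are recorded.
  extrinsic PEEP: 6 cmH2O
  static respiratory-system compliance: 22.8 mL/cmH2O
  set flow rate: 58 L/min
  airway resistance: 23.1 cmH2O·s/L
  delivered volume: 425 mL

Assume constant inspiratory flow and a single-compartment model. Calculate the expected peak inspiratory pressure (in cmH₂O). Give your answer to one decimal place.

Flow: 58 L/min ÷ 60 = 0.9667 L/s.
Equation of motion (constant flow): PIP = Vt/C + R·V̇ + PEEP.
PIP = 425/22.8 + 23.1×0.9667 + 6 = 18.64 + 22.331 + 6 = 46.971 cmH2O.

47.0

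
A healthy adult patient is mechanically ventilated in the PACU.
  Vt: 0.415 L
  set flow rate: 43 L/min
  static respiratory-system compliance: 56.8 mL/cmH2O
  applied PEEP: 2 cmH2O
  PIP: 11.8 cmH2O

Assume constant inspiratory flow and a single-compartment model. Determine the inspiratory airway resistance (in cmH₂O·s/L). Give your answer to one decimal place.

Flow: 43 L/min ÷ 60 = 0.7167 L/s.
Equation of motion (constant flow): PIP = Vt/C + R·V̇ + PEEP.
R·V̇ = PIP − Vt/C − PEEP = 11.8 − 415/56.8 − 2 = 11.8 − 7.306 − 2 = 2.494 cmH2O.
R = 2.494 / 0.7167 = 3.48 cmH2O·s/L.

3.5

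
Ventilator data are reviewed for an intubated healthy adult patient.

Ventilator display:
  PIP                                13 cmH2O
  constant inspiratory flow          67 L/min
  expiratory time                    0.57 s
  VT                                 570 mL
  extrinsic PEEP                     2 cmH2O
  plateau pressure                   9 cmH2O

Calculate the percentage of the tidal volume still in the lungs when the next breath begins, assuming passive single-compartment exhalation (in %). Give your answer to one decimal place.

14.2

Flow: 67 L/min ÷ 60 = 1.1167 L/s.
R = (PIP − Pplat)/V̇ = (13 − 9) / 1.1167 = 4.0/1.1167 = 3.582 cmH2O·s/L.
C = Vt/(Pplat − PEEP) = 570.0 / (9 − 2) = 570.0/7.0 = 81.429 mL/cmH2O.
τ = R × C = 3.582 × 0.08143 L/cmH2O = 0.2917 s.
Fraction remaining at end-expiration = e^(−Te/τ) = e^(−0.57/0.2917) = 0.1417 → 14.17%.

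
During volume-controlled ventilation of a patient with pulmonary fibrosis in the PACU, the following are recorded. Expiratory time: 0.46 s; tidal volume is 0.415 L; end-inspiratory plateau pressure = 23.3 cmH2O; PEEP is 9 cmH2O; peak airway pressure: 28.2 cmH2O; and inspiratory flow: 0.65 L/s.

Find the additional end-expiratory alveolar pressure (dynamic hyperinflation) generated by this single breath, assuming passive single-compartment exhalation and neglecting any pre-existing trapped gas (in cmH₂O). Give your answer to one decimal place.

1.7

R = (PIP − Pplat)/V̇ = (28.2 − 23.3) / 0.65 = 4.9/0.65 = 7.538 cmH2O·s/L.
C = Vt/(Pplat − PEEP) = 415.0 / (23.3 − 9) = 415.0/14.3 = 29.021 mL/cmH2O.
τ = R × C = 7.538 × 0.02902 L/cmH2O = 0.2188 s.
Fraction remaining = e^(−Te/τ) = e^(−0.46/0.2188) = 0.1222; trapped volume = 415.0 × 0.1222 = 50.713 mL.
Additional alveolar pressure from trapping ≈ V_trapped / C = 50.713 / 29.021 = 1.747 cmH2O.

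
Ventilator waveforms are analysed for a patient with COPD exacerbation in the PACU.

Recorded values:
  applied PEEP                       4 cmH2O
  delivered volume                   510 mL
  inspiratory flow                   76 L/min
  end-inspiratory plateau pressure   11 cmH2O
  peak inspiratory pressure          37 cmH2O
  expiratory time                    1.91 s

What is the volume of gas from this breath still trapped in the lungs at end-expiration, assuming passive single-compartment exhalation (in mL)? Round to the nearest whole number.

Flow: 76 L/min ÷ 60 = 1.2667 L/s.
R = (PIP − Pplat)/V̇ = (37 − 11) / 1.2667 = 26.0/1.2667 = 20.526 cmH2O·s/L.
C = Vt/(Pplat − PEEP) = 510.0 / (11 − 4) = 510.0/7.0 = 72.857 mL/cmH2O.
τ = R × C = 20.526 × 0.07286 L/cmH2O = 1.496 s.
Fraction remaining = e^(−Te/τ) = e^(−1.91/1.496) = 0.2789.
Trapped volume = 510.0 × 0.2789 = 142.24 mL.

142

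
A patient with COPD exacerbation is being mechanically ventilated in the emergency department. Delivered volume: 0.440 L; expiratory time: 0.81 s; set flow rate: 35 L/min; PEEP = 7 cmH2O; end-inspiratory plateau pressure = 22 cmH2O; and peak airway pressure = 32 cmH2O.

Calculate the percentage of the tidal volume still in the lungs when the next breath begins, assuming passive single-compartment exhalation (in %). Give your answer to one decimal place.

20.0

Flow: 35 L/min ÷ 60 = 0.5833 L/s.
R = (PIP − Pplat)/V̇ = (32 − 22) / 0.5833 = 10.0/0.5833 = 17.144 cmH2O·s/L.
C = Vt/(Pplat − PEEP) = 440.0 / (22 − 7) = 440.0/15.0 = 29.333 mL/cmH2O.
τ = R × C = 17.144 × 0.02933 L/cmH2O = 0.5028 s.
Fraction remaining at end-expiration = e^(−Te/τ) = e^(−0.81/0.5028) = 0.1997 → 19.97%.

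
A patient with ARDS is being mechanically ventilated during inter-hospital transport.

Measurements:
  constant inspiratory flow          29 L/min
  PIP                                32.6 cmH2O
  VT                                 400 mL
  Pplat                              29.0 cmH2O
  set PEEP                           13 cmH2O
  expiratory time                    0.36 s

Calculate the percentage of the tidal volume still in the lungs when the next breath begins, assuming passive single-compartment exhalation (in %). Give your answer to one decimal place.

Flow: 29 L/min ÷ 60 = 0.4833 L/s.
R = (PIP − Pplat)/V̇ = (32.6 − 29.0) / 0.4833 = 3.6/0.4833 = 7.449 cmH2O·s/L.
C = Vt/(Pplat − PEEP) = 400.0 / (29.0 − 13) = 400.0/16.0 = 25.0 mL/cmH2O.
τ = R × C = 7.449 × 0.025 L/cmH2O = 0.1862 s.
Fraction remaining at end-expiration = e^(−Te/τ) = e^(−0.36/0.1862) = 0.1447 → 14.47%.

14.5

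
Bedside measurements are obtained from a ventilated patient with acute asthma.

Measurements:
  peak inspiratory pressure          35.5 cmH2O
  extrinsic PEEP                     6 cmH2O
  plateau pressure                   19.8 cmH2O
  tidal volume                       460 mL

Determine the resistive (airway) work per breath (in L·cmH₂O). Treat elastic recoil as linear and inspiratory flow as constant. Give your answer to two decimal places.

7.22

With constant inspiratory flow the resistive pressure is constant at PIP − Pplat = 35.5 − 19.8 = 15.7 cmH2O, so resistive work = 15.7 × 0.460 = 7.222 L·cmH2O.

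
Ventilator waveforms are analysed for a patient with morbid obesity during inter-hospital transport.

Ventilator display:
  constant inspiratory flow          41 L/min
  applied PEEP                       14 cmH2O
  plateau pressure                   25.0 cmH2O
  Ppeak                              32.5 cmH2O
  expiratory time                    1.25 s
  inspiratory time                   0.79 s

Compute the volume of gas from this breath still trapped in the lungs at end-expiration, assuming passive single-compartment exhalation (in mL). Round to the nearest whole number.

Flow: 41 L/min ÷ 60 = 0.6833 L/s.
Vt = flow × Ti = 0.6833 L/s × 0.79 s × 1000 mL/L = 539.81 mL.
R = (PIP − Pplat)/V̇ = (32.5 − 25.0) / 0.6833 = 7.5/0.6833 = 10.976 cmH2O·s/L.
C = Vt/(Pplat − PEEP) = 539.81 / (25.0 − 14) = 539.81/11.0 = 49.074 mL/cmH2O.
τ = R × C = 10.976 × 0.04907 L/cmH2O = 0.5386 s.
Fraction remaining = e^(−Te/τ) = e^(−1.25/0.5386) = 0.09819.
Trapped volume = 539.81 × 0.09819 = 53.004 mL.

53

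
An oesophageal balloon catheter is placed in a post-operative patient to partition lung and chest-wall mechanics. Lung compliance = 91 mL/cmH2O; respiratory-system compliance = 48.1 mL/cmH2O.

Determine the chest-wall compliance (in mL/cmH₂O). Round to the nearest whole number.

102

1/Ccw = 1/Crs − 1/CL.
1/Ccw = 1/48.1 − 1/91 = 0.009801.
Ccw = 102.03 mL/cmH2O.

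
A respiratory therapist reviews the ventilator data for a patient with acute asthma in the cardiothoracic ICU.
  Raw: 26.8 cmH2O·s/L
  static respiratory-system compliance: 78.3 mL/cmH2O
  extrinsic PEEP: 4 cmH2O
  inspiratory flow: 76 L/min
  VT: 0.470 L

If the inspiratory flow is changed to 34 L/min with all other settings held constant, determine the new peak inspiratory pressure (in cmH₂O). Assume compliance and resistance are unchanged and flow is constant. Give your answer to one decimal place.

25.2

Flow: 76 L/min ÷ 60 = 1.2667 L/s.
New flow: 34 L/min ÷ 60 = 0.5667 L/s.
PIP = Vt/C + R·V̇ + PEEP (constant-flow equation of motion).
Only the resistive term changes: ΔPIP = R × ΔV̇ = 26.8 × (0.5667 − 1.2667) = 26.8 × -0.7 = -18.76 cmH2O.
Original PIP = 470/78.3 + 26.8×1.2667 + 4 = 43.95 cmH2O; new PIP = 43.95 + (-18.76) = 25.19 cmH2O.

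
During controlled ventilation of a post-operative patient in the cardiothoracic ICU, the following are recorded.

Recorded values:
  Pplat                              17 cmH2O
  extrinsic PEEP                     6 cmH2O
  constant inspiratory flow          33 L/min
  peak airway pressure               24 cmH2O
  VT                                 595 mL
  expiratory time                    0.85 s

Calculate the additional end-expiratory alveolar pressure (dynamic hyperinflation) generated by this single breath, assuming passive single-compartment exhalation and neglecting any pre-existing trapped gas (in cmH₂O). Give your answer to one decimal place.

3.2

Flow: 33 L/min ÷ 60 = 0.55 L/s.
R = (PIP − Pplat)/V̇ = (24 − 17) / 0.55 = 7.0/0.55 = 12.727 cmH2O·s/L.
C = Vt/(Pplat − PEEP) = 595.0 / (17 − 6) = 595.0/11.0 = 54.091 mL/cmH2O.
τ = R × C = 12.727 × 0.05409 L/cmH2O = 0.6884 s.
Fraction remaining = e^(−Te/τ) = e^(−0.85/0.6884) = 0.2909; trapped volume = 595.0 × 0.2909 = 173.09 mL.
Additional alveolar pressure from trapping ≈ V_trapped / C = 173.09 / 54.091 = 3.2 cmH2O.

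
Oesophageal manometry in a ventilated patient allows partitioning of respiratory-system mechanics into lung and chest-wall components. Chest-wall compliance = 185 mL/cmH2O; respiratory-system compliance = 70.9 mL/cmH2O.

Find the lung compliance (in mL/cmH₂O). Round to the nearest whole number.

115

1/CL = 1/Crs − 1/Ccw.
1/CL = 1/70.9 − 1/185 = 0.008699.
CL = 114.96 mL/cmH2O.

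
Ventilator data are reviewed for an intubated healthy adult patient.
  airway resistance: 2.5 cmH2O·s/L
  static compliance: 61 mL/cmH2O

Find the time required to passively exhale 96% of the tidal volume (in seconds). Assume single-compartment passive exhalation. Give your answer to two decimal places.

0.49

τ = R × C = 2.5 × 61 mL/cmH2O = 2.5 × 0.061 L/cmH2O = 0.1525 s.
Exhaled fraction f = 1 − e^(−t/τ) → t = −τ·ln(1 − f) = −0.1525·ln(0.04) = 0.4909 s.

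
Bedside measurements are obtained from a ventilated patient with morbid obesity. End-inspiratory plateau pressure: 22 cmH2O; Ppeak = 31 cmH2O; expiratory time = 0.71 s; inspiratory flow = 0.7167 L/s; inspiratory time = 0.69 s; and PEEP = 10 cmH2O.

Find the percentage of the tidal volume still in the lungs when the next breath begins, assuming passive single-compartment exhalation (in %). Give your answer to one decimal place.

Vt = flow × Ti = 0.7167 L/s × 0.69 s × 1000 mL/L = 494.52 mL.
R = (PIP − Pplat)/V̇ = (31 − 22) / 0.7167 = 9.0/0.7167 = 12.558 cmH2O·s/L.
C = Vt/(Pplat − PEEP) = 494.52 / (22 − 10) = 494.52/12.0 = 41.21 mL/cmH2O.
τ = R × C = 12.558 × 0.04121 L/cmH2O = 0.5175 s.
Fraction remaining at end-expiration = e^(−Te/τ) = e^(−0.71/0.5175) = 0.2536 → 25.36%.

25.4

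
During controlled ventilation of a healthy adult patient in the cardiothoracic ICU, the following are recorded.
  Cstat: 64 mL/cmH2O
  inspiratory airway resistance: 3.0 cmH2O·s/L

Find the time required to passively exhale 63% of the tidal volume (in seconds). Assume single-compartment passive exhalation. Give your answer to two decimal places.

τ = R × C = 3.0 × 64 mL/cmH2O = 3.0 × 0.064 L/cmH2O = 0.192 s.
Exhaled fraction f = 1 − e^(−t/τ) → t = −τ·ln(1 − f) = −0.192·ln(0.37) = 0.1909 s.

0.19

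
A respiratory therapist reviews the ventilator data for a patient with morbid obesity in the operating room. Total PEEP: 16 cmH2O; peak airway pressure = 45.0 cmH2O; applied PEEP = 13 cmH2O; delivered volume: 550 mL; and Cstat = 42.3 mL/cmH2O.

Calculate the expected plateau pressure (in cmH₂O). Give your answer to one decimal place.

End-expiratory occlusion gives total PEEP = 16 cmH2O (intrinsic PEEP = 16 − 13 = 3). Use total PEEP for the elastic gradient.
Pplat = PEEPtotal + Vt / Cstat = 16 + 550 / 42.3 = 16 + 13.002 = 29.002 cmH2O.

29.0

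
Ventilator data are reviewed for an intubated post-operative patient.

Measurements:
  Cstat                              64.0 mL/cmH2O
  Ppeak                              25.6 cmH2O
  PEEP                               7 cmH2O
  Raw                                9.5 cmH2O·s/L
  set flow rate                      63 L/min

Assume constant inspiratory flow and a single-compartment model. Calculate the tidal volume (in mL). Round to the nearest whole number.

552

Flow: 63 L/min ÷ 60 = 1.05 L/s.
Equation of motion (constant flow): PIP = Vt/C + R·V̇ + PEEP.
Vt/C = PIP − R·V̇ − PEEP = 25.6 − 9.975 − 7 = 8.625 cmH2O.
Vt = C × 8.625 = 64.0 × 8.625 = 552.0 mL.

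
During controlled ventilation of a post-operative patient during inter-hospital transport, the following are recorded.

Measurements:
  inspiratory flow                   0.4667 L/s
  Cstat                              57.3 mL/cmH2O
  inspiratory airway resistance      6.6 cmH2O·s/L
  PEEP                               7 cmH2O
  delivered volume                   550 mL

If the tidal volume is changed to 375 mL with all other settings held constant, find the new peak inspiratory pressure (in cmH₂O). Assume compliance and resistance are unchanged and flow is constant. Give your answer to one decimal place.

PIP = Vt/C + R·V̇ + PEEP (constant-flow equation of motion).
Only the elastic term changes: ΔPIP = ΔVt / C = (375 − 550) / 57.3 = -3.054 cmH2O.
Original PIP = 550/57.3 + 6.6×0.4667 + 7 = 19.679 cmH2O; new PIP = 19.679 + (-3.054) = 16.625 cmH2O.

16.6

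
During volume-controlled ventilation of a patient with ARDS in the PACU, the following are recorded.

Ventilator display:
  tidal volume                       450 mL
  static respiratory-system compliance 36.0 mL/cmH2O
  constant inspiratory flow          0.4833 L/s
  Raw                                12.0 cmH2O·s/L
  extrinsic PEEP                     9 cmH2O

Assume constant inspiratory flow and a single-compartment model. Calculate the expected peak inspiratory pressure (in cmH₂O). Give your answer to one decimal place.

Equation of motion (constant flow): PIP = Vt/C + R·V̇ + PEEP.
PIP = 450/36.0 + 12.0×0.4833 + 9 = 12.5 + 5.8 + 9 = 27.3 cmH2O.

27.3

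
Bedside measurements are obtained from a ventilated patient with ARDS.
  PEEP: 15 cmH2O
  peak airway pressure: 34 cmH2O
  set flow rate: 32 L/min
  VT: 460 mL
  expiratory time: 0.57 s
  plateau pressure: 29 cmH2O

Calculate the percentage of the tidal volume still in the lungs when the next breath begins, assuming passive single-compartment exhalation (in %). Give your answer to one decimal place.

15.7

Flow: 32 L/min ÷ 60 = 0.5333 L/s.
R = (PIP − Pplat)/V̇ = (34 − 29) / 0.5333 = 5.0/0.5333 = 9.376 cmH2O·s/L.
C = Vt/(Pplat − PEEP) = 460.0 / (29 − 15) = 460.0/14.0 = 32.857 mL/cmH2O.
τ = R × C = 9.376 × 0.03286 L/cmH2O = 0.3081 s.
Fraction remaining at end-expiration = e^(−Te/τ) = e^(−0.57/0.3081) = 0.1572 → 15.72%.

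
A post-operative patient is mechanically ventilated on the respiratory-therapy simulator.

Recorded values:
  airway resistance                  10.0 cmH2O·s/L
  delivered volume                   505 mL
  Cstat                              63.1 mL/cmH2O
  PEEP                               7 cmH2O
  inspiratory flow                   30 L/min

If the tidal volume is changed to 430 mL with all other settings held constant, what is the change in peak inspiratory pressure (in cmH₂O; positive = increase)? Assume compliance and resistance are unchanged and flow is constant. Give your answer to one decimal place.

-1.2

PIP = Vt/C + R·V̇ + PEEP (constant-flow equation of motion).
Only the elastic term changes: ΔPIP = ΔVt / C = (430 − 505) / 63.1 = -1.189 cmH2O.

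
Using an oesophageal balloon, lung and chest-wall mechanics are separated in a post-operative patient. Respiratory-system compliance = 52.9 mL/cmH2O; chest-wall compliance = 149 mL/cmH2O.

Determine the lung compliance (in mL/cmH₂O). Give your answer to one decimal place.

82.0

1/CL = 1/Crs − 1/Ccw.
1/CL = 1/52.9 − 1/149 = 0.01219.
CL = 82.034 mL/cmH2O.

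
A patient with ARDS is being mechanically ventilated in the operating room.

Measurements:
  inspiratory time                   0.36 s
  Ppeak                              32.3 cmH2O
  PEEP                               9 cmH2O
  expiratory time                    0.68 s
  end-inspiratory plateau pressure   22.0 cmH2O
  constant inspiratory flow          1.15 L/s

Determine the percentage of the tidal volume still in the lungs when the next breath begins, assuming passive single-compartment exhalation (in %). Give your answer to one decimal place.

9.2

Vt = flow × Ti = 1.15 L/s × 0.36 s × 1000 mL/L = 414.0 mL.
R = (PIP − Pplat)/V̇ = (32.3 − 22.0) / 1.15 = 10.3/1.15 = 8.957 cmH2O·s/L.
C = Vt/(Pplat − PEEP) = 414.0 / (22.0 − 9) = 414.0/13.0 = 31.846 mL/cmH2O.
τ = R × C = 8.957 × 0.03185 L/cmH2O = 0.2853 s.
Fraction remaining at end-expiration = e^(−Te/τ) = e^(−0.68/0.2853) = 0.09223 → 9.223%.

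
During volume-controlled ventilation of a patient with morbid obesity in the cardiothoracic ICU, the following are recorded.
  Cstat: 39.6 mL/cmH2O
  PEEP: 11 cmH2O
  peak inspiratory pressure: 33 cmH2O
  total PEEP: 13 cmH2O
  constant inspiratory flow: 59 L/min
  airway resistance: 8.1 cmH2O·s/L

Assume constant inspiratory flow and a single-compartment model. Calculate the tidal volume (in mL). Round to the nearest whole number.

477

Flow: 59 L/min ÷ 60 = 0.9833 L/s.
Total PEEP = 13 cmH2O (set 11 + intrinsic 2); this is the baseline alveolar pressure.
Equation of motion (constant flow): PIP = Vt/C + R·V̇ + PEEP.
Vt/C = PIP − R·V̇ − PEEP = 33 − 7.965 − 13 = 12.035 cmH2O.
Vt = C × 12.035 = 39.6 × 12.035 = 476.59 mL.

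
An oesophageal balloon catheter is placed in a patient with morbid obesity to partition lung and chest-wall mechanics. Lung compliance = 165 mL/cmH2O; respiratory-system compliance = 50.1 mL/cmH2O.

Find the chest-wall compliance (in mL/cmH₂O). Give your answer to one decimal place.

1/Ccw = 1/Crs − 1/CL.
1/Ccw = 1/50.1 − 1/165 = 0.0139.
Ccw = 71.942 mL/cmH2O.

71.9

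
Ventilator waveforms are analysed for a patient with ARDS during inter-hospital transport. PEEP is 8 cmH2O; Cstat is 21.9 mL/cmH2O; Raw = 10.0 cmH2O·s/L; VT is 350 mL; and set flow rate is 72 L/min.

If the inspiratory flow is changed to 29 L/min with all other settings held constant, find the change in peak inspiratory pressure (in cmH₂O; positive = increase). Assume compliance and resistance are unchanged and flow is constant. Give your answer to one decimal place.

Flow: 72 L/min ÷ 60 = 1.2 L/s.
New flow: 29 L/min ÷ 60 = 0.4833 L/s.
PIP = Vt/C + R·V̇ + PEEP (constant-flow equation of motion).
Only the resistive term changes: ΔPIP = R × ΔV̇ = 10.0 × (0.4833 − 1.2) = 10.0 × -0.7167 = -7.167 cmH2O.

-7.2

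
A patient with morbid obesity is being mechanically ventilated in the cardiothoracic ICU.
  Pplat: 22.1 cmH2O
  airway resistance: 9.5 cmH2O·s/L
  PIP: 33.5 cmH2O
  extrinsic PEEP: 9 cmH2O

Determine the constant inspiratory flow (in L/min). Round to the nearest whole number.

flow = (PIP − Pplat) / Raw = (33.5 − 22.1) / 9.5 = 1.2 L/s × 60 = 72.0 L/min.

72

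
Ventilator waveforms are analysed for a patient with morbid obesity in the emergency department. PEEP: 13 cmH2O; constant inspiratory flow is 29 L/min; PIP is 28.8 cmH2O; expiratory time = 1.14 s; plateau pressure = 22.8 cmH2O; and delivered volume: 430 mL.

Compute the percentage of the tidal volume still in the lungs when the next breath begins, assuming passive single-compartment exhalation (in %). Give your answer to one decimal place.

Flow: 29 L/min ÷ 60 = 0.4833 L/s.
R = (PIP − Pplat)/V̇ = (28.8 − 22.8) / 0.4833 = 6.0/0.4833 = 12.415 cmH2O·s/L.
C = Vt/(Pplat − PEEP) = 430.0 / (22.8 − 13) = 430.0/9.8 = 43.878 mL/cmH2O.
τ = R × C = 12.415 × 0.04388 L/cmH2O = 0.5448 s.
Fraction remaining at end-expiration = e^(−Te/τ) = e^(−1.14/0.5448) = 0.1234 → 12.34%.

12.3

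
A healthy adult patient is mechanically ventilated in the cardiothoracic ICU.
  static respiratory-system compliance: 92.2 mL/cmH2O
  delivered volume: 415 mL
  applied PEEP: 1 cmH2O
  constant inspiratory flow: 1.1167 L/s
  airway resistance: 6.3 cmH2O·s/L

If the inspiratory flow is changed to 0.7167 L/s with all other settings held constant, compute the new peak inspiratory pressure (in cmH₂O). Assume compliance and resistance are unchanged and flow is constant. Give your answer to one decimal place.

10.0

PIP = Vt/C + R·V̇ + PEEP (constant-flow equation of motion).
Only the resistive term changes: ΔPIP = R × ΔV̇ = 6.3 × (0.7167 − 1.1167) = 6.3 × -0.4 = -2.52 cmH2O.
Original PIP = 415/92.2 + 6.3×1.1167 + 1 = 12.536 cmH2O; new PIP = 12.536 + (-2.52) = 10.016 cmH2O.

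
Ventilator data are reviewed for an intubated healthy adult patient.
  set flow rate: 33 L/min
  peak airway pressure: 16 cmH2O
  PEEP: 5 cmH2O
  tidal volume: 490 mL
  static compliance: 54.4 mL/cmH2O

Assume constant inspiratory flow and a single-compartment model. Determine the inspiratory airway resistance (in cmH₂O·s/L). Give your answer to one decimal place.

3.6

Flow: 33 L/min ÷ 60 = 0.55 L/s.
Equation of motion (constant flow): PIP = Vt/C + R·V̇ + PEEP.
R·V̇ = PIP − Vt/C − PEEP = 16 − 490/54.4 − 5 = 16 − 9.007 − 5 = 1.993 cmH2O.
R = 1.993 / 0.55 = 3.624 cmH2O·s/L.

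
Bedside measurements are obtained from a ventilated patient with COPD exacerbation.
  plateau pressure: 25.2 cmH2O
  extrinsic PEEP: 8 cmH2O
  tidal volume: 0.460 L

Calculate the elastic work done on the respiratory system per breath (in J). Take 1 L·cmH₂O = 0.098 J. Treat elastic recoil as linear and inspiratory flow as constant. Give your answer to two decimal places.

Elastic work ≈ ½ × (Pplat − PEEP) × Vt = 0.5 × (25.2 − 8) × 0.460 L = 0.5 × 17.2 × 0.460 = 3.956 L·cmH2O.
× 0.098 J/(L·cmH2O) → 0.3877 J.

0.39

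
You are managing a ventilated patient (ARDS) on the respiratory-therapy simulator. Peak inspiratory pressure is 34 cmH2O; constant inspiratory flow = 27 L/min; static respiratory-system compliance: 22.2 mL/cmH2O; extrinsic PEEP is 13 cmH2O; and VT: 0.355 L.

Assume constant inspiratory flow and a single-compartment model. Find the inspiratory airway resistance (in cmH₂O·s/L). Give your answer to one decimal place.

Flow: 27 L/min ÷ 60 = 0.45 L/s.
Equation of motion (constant flow): PIP = Vt/C + R·V̇ + PEEP.
R·V̇ = PIP − Vt/C − PEEP = 34 − 355/22.2 − 13 = 34 − 15.991 − 13 = 5.009 cmH2O.
R = 5.009 / 0.45 = 11.131 cmH2O·s/L.

11.1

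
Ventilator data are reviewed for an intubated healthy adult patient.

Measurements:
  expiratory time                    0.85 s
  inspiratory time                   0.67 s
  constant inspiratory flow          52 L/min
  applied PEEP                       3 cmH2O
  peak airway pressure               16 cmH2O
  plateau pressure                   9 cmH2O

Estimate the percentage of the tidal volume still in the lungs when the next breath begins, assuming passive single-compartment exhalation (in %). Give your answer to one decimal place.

33.7

Flow: 52 L/min ÷ 60 = 0.8667 L/s.
Vt = flow × Ti = 0.8667 L/s × 0.67 s × 1000 mL/L = 580.69 mL.
R = (PIP − Pplat)/V̇ = (16 − 9) / 0.8667 = 7.0/0.8667 = 8.077 cmH2O·s/L.
C = Vt/(Pplat − PEEP) = 580.69 / (9 − 3) = 580.69/6.0 = 96.782 mL/cmH2O.
τ = R × C = 8.077 × 0.09678 L/cmH2O = 0.7817 s.
Fraction remaining at end-expiration = e^(−Te/τ) = e^(−0.85/0.7817) = 0.3371 → 33.71%.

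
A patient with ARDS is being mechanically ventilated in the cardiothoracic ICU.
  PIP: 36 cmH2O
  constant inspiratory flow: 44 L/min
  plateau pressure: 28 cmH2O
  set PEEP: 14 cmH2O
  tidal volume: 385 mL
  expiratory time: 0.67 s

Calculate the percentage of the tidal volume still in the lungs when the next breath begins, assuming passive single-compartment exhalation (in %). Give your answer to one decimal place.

10.7

Flow: 44 L/min ÷ 60 = 0.7333 L/s.
R = (PIP − Pplat)/V̇ = (36 − 28) / 0.7333 = 8.0/0.7333 = 10.91 cmH2O·s/L.
C = Vt/(Pplat − PEEP) = 385.0 / (28 − 14) = 385.0/14.0 = 27.5 mL/cmH2O.
τ = R × C = 10.91 × 0.0275 L/cmH2O = 0.3 s.
Fraction remaining at end-expiration = e^(−Te/τ) = e^(−0.67/0.3) = 0.1072 → 10.72%.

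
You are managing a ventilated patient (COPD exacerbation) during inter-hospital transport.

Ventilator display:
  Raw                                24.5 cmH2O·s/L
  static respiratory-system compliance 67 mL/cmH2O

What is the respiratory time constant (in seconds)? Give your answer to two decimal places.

1.64

τ = R × C = 24.5 × 67 mL/cmH2O = 24.5 × 0.067 L/cmH2O = 1.642 s.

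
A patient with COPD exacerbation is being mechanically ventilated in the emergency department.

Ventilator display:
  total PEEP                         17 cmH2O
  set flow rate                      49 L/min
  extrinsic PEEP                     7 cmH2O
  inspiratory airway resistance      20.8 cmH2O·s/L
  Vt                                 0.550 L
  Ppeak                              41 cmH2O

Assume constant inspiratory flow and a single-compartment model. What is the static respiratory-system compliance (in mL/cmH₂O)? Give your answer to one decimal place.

Flow: 49 L/min ÷ 60 = 0.8167 L/s.
Total PEEP = 17 cmH2O (set 7 + intrinsic 10); this is the baseline alveolar pressure.
Equation of motion (constant flow): PIP = Vt/C + R·V̇ + PEEP.
Vt/C = PIP − R·V̇ − PEEP = 41 − 20.8×0.8167 − 17 = 41 − 16.987 − 17 = 7.013 cmH2O.
C = Vt / 7.013 = 550 / 7.013 = 78.426 mL/cmH2O.

78.4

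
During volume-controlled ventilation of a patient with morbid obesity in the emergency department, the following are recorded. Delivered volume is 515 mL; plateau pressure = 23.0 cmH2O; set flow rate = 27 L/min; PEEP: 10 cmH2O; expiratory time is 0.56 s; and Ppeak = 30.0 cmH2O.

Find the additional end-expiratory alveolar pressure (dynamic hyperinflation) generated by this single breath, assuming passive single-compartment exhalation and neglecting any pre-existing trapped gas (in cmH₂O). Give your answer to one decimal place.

Flow: 27 L/min ÷ 60 = 0.45 L/s.
R = (PIP − Pplat)/V̇ = (30.0 − 23.0) / 0.45 = 7.0/0.45 = 15.556 cmH2O·s/L.
C = Vt/(Pplat − PEEP) = 515.0 / (23.0 − 10) = 515.0/13.0 = 39.615 mL/cmH2O.
τ = R × C = 15.556 × 0.03962 L/cmH2O = 0.6163 s.
Fraction remaining = e^(−Te/τ) = e^(−0.56/0.6163) = 0.4031; trapped volume = 515.0 × 0.4031 = 207.6 mL.
Additional alveolar pressure from trapping ≈ V_trapped / C = 207.6 / 39.615 = 5.24 cmH2O.

5.2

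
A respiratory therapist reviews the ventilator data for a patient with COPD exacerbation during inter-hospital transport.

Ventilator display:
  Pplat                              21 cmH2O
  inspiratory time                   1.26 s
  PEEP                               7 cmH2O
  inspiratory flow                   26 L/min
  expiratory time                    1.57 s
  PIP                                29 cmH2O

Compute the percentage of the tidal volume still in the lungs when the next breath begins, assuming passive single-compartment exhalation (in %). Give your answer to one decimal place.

11.3

Flow: 26 L/min ÷ 60 = 0.4333 L/s.
Vt = flow × Ti = 0.4333 L/s × 1.26 s × 1000 mL/L = 545.96 mL.
R = (PIP − Pplat)/V̇ = (29 − 21) / 0.4333 = 8.0/0.4333 = 18.463 cmH2O·s/L.
C = Vt/(Pplat − PEEP) = 545.96 / (21 − 7) = 545.96/14.0 = 38.997 mL/cmH2O.
τ = R × C = 18.463 × 0.039 L/cmH2O = 0.7201 s.
Fraction remaining at end-expiration = e^(−Te/τ) = e^(−1.57/0.7201) = 0.113 → 11.3%.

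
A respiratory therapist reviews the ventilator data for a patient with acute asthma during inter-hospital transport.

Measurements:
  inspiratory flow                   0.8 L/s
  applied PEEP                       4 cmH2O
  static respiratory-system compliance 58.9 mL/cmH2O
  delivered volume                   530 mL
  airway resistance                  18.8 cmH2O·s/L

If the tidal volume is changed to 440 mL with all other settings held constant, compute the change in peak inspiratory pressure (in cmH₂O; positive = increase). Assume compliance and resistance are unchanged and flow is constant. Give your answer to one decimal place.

PIP = Vt/C + R·V̇ + PEEP (constant-flow equation of motion).
Only the elastic term changes: ΔPIP = ΔVt / C = (440 − 530) / 58.9 = -1.528 cmH2O.

-1.5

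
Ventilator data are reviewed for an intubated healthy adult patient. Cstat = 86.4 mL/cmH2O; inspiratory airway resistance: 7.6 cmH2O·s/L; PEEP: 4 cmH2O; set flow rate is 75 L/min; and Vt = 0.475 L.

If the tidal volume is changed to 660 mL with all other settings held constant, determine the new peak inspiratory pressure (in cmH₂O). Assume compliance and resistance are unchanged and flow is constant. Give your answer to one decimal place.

21.1

Flow: 75 L/min ÷ 60 = 1.25 L/s.
PIP = Vt/C + R·V̇ + PEEP (constant-flow equation of motion).
Only the elastic term changes: ΔPIP = ΔVt / C = (660 − 475) / 86.4 = 2.141 cmH2O.
Original PIP = 475/86.4 + 7.6×1.25 + 4 = 18.998 cmH2O; new PIP = 18.998 + (2.141) = 21.139 cmH2O.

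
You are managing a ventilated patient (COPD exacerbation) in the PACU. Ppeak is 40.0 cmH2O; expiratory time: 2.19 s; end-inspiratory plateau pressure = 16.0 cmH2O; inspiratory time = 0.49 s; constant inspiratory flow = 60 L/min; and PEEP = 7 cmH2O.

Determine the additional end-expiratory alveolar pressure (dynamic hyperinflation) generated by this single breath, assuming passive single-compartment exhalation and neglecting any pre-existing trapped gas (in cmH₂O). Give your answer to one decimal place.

Flow: 60 L/min ÷ 60 = 1 L/s.
Vt = flow × Ti = 1 L/s × 0.49 s × 1000 mL/L = 490.0 mL.
R = (PIP − Pplat)/V̇ = (40.0 − 16.0) / 1 = 24.0/1 = 24.0 cmH2O·s/L.
C = Vt/(Pplat − PEEP) = 490.0 / (16.0 − 7) = 490.0/9.0 = 54.444 mL/cmH2O.
τ = R × C = 24.0 × 0.05444 L/cmH2O = 1.307 s.
Fraction remaining = e^(−Te/τ) = e^(−2.19/1.307) = 0.1872; trapped volume = 490.0 × 0.1872 = 91.728 mL.
Additional alveolar pressure from trapping ≈ V_trapped / C = 91.728 / 54.444 = 1.685 cmH2O.

1.7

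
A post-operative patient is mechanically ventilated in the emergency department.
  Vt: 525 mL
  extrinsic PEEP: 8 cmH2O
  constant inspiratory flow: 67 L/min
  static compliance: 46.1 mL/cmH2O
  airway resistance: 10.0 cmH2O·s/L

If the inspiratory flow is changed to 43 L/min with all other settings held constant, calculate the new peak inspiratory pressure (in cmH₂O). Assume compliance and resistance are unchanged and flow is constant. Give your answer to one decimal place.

Flow: 67 L/min ÷ 60 = 1.1167 L/s.
New flow: 43 L/min ÷ 60 = 0.7167 L/s.
PIP = Vt/C + R·V̇ + PEEP (constant-flow equation of motion).
Only the resistive term changes: ΔPIP = R × ΔV̇ = 10.0 × (0.7167 − 1.1167) = 10.0 × -0.4 = -4.0 cmH2O.
Original PIP = 525/46.1 + 10.0×1.1167 + 8 = 30.555 cmH2O; new PIP = 30.555 + (-4.0) = 26.555 cmH2O.

26.6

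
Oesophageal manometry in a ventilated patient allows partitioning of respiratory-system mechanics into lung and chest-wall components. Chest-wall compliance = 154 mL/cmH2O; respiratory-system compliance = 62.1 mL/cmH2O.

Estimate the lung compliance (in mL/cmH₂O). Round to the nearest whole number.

1/CL = 1/Crs − 1/Ccw.
1/CL = 1/62.1 − 1/154 = 0.00961.
CL = 104.06 mL/cmH2O.

104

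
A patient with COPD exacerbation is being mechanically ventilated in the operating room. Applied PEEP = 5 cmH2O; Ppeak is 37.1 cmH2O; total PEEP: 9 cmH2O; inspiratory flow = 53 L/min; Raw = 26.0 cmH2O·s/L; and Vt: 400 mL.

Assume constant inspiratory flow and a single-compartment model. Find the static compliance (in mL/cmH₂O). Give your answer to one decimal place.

77.9

Flow: 53 L/min ÷ 60 = 0.8833 L/s.
Total PEEP = 9 cmH2O (set 5 + intrinsic 4); this is the baseline alveolar pressure.
Equation of motion (constant flow): PIP = Vt/C + R·V̇ + PEEP.
Vt/C = PIP − R·V̇ − PEEP = 37.1 − 26.0×0.8833 − 9 = 37.1 − 22.966 − 9 = 5.134 cmH2O.
C = Vt / 5.134 = 400 / 5.134 = 77.912 mL/cmH2O.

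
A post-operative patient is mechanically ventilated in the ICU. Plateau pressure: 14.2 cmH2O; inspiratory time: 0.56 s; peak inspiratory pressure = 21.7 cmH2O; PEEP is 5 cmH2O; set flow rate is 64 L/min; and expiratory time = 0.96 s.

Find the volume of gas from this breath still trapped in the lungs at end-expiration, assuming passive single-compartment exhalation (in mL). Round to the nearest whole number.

Flow: 64 L/min ÷ 60 = 1.0667 L/s.
Vt = flow × Ti = 1.0667 L/s × 0.56 s × 1000 mL/L = 597.35 mL.
R = (PIP − Pplat)/V̇ = (21.7 − 14.2) / 1.0667 = 7.5/1.0667 = 7.031 cmH2O·s/L.
C = Vt/(Pplat − PEEP) = 597.35 / (14.2 − 5) = 597.35/9.2 = 64.929 mL/cmH2O.
τ = R × C = 7.031 × 0.06493 L/cmH2O = 0.4565 s.
Fraction remaining = e^(−Te/τ) = e^(−0.96/0.4565) = 0.1221.
Trapped volume = 597.35 × 0.1221 = 72.936 mL.

73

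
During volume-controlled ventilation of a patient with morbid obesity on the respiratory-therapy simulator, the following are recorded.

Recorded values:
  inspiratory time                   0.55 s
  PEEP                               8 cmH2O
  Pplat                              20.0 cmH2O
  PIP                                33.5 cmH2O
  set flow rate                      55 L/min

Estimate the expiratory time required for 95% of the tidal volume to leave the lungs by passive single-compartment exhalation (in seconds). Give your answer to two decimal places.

Flow: 55 L/min ÷ 60 = 0.9167 L/s.
Vt = flow × Ti = 0.9167 L/s × 0.55 s × 1000 mL/L = 504.19 mL.
R = (PIP − Pplat)/V̇ = (33.5 − 20.0) / 0.9167 = 13.5/0.9167 = 14.727 cmH2O·s/L.
C = Vt/(Pplat − PEEP) = 504.19 / (20.0 − 8) = 504.19/12.0 = 42.016 mL/cmH2O.
τ = R × C = 14.727 × 0.04202 L/cmH2O = 0.6188 s.
t = −τ·ln(1 − 0.95) = −0.6188·ln(0.05) = 1.854 s.

1.85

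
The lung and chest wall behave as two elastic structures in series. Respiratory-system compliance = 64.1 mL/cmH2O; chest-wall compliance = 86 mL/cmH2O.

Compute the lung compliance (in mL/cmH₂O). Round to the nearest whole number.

252

1/CL = 1/Crs − 1/Ccw.
1/CL = 1/64.1 − 1/86 = 0.003973.
CL = 251.7 mL/cmH2O.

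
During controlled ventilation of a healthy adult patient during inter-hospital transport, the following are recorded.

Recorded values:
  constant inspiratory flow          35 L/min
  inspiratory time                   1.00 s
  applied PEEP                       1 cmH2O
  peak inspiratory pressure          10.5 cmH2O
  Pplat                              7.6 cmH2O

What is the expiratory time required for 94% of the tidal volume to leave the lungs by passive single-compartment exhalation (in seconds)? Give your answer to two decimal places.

1.24

Flow: 35 L/min ÷ 60 = 0.5833 L/s.
Vt = flow × Ti = 0.5833 L/s × 1.00 s × 1000 mL/L = 583.3 mL.
R = (PIP − Pplat)/V̇ = (10.5 − 7.6) / 0.5833 = 2.9/0.5833 = 4.972 cmH2O·s/L.
C = Vt/(Pplat − PEEP) = 583.3 / (7.6 − 1) = 583.3/6.6 = 88.379 mL/cmH2O.
τ = R × C = 4.972 × 0.08838 L/cmH2O = 0.4394 s.
t = −τ·ln(1 − 0.94) = −0.4394·ln(0.06) = 1.236 s.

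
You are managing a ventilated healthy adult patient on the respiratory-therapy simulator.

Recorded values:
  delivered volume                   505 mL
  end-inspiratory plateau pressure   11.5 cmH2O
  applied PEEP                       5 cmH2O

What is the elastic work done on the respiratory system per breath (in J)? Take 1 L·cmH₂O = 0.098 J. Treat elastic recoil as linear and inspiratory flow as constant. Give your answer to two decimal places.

Elastic work ≈ ½ × (Pplat − PEEP) × Vt = 0.5 × (11.5 − 5) × 0.505 L = 0.5 × 6.5 × 0.505 = 1.641 L·cmH2O.
× 0.098 J/(L·cmH2O) → 0.1608 J.

0.16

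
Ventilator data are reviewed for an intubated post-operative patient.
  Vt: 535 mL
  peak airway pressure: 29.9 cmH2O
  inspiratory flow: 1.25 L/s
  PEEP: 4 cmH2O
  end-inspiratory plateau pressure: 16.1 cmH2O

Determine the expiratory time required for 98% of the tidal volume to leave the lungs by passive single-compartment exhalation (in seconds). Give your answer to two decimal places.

1.91

R = (PIP − Pplat)/V̇ = (29.9 − 16.1) / 1.25 = 13.8/1.25 = 11.04 cmH2O·s/L.
C = Vt/(Pplat − PEEP) = 535.0 / (16.1 − 4) = 535.0/12.1 = 44.215 mL/cmH2O.
τ = R × C = 11.04 × 0.04422 L/cmH2O = 0.4882 s.
t = −τ·ln(1 − 0.98) = −0.4882·ln(0.02) = 1.91 s.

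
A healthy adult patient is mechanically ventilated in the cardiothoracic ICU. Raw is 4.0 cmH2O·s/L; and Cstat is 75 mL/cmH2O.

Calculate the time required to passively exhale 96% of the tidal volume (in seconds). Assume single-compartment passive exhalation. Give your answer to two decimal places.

τ = R × C = 4.0 × 75 mL/cmH2O = 4.0 × 0.075 L/cmH2O = 0.3 s.
Exhaled fraction f = 1 − e^(−t/τ) → t = −τ·ln(1 − f) = −0.3·ln(0.04) = 0.9657 s.

0.97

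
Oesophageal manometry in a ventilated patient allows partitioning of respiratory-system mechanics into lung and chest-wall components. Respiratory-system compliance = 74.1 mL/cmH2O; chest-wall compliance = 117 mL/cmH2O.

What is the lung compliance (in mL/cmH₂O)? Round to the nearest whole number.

202

1/CL = 1/Crs − 1/Ccw.
1/CL = 1/74.1 − 1/117 = 0.004948.
CL = 202.1 mL/cmH2O.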